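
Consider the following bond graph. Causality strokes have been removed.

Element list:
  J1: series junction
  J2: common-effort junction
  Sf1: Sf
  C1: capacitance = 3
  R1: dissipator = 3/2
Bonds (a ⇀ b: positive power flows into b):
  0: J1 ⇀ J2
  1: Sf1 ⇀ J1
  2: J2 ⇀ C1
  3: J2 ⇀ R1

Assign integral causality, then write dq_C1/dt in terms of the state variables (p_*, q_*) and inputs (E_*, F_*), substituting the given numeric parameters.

β1 →Sf1  (Sf1 (Sf) sets flow on bond)
β0 →J1  (1-jn J1 has f-setter on 1)
β2 →J2  (C1 outputs effort q/C1)
β3 →R1  (J2 effort already set via bond 2)

dq_C1/dt = F_Sf1 - 2*q_C1/9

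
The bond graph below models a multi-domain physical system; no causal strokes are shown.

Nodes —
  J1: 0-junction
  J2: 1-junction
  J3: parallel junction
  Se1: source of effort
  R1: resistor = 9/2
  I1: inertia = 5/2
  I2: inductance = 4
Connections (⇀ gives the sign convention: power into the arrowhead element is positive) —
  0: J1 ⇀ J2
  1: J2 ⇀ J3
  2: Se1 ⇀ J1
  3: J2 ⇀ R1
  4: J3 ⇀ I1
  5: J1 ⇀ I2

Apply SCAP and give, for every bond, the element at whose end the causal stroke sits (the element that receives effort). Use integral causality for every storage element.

#0 →J2
#1 →J3
#2 →J1
#3 →J2
#4 →I1
#5 →I2

bond 2 stroke at J1  (Se1 (Se) sets effort on bond)
bond 0 stroke at J2  (J1: bond 2 brought effort, rest push out)
bond 5 stroke at I2  (common-e at J1 fixed by 2)
bond 4 stroke at I1  (prefer integral on I1)
bond 1 stroke at J3  (J3 needs exactly one e-in)
bond 3 stroke at J2  (common-f at J2 fixed by 1)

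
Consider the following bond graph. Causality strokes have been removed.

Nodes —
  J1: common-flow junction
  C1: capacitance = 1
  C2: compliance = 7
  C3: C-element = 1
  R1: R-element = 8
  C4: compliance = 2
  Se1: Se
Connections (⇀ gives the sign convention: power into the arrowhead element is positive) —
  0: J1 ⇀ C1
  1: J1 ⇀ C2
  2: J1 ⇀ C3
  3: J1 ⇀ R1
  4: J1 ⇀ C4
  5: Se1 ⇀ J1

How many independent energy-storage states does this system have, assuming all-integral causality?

#5 stroke→J1  (Se1 (Se) sets effort on bond)
#0 stroke→J1  (C1: C, integral causality)
#1 stroke→J1  (C2: C, integral causality)
#2 stroke→J1  (C3 integral (e out))
#4 stroke→J1  (C4 integral (e out))
#3 stroke→R1  (only one flow-in slot at J1)

4  (C1, C2, C3, C4 all integral)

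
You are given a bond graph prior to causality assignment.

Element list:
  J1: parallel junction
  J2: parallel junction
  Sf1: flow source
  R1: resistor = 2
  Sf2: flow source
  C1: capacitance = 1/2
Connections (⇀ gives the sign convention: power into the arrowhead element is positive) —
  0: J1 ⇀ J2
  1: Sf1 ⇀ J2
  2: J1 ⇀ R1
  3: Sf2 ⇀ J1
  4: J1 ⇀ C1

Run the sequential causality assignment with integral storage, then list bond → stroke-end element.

b1 stroke at Sf1  (Sf1 (Sf) sets flow on bond)
b3 stroke at Sf2  (Sf2: flow source, stroke at near end)
b0 stroke at J2  (closing 0-jn rule on J2)
b4 stroke at J1  (C1: C, integral causality)
b2 stroke at R1  (common-e at J1 fixed by 4)

b0 stroke→J2
b1 stroke→Sf1
b2 stroke→R1
b3 stroke→Sf2
b4 stroke→J1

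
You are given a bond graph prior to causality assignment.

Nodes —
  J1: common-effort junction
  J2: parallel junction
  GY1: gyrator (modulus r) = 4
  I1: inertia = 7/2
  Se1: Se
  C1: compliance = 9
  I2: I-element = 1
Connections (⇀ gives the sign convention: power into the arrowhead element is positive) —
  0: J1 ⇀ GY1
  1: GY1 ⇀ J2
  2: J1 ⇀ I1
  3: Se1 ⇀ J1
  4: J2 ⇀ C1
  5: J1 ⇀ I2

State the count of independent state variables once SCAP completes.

3  (C1, I1, I2 all integral)

b3 stroke→J1  (Se1 (Se) sets effort on bond)
b0 stroke→GY1  (J1: bond 3 brought effort, rest push out)
b2 stroke→I1  (J1: bond 3 brought effort, rest push out)
b5 stroke→I2  (common-e at J1 fixed by 3)
b1 stroke→GY1  (GY GY1: same side as bond 0)
b4 stroke→J2  (J2 needs exactly one e-in)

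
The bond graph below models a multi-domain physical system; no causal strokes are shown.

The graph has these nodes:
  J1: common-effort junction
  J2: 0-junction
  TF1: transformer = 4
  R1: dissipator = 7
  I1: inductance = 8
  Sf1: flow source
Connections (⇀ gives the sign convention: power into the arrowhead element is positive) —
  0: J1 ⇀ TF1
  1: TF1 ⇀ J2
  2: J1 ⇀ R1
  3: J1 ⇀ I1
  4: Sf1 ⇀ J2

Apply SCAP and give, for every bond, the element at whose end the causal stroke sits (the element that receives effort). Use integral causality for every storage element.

bond 0 stroke at TF1
bond 1 stroke at J2
bond 2 stroke at J1
bond 3 stroke at I1
bond 4 stroke at Sf1

bond 4 |Sf1  (Sf1 fixes flow; stroke at Sf1)
bond 1 |J2  (closing 0-jn rule on J2)
bond 0 |TF1  (TF TF1: opposite of bond 1)
bond 3 |I1  (I1 integral (f out))
bond 2 |J1  (only one effort-in slot at J1)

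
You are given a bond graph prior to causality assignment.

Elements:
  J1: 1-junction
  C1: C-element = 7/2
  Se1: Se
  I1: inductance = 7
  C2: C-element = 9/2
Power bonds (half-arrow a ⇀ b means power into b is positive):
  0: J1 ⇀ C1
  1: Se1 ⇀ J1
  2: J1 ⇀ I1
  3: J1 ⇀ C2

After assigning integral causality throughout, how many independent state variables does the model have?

#1 |J1  (source Se1 imposes e)
#0 |J1  (C1: C, integral causality)
#2 |I1  (I1: I, integral causality)
#3 |J1  (common-f at J1 fixed by 2)

3  (C1, C2, I1 all integral)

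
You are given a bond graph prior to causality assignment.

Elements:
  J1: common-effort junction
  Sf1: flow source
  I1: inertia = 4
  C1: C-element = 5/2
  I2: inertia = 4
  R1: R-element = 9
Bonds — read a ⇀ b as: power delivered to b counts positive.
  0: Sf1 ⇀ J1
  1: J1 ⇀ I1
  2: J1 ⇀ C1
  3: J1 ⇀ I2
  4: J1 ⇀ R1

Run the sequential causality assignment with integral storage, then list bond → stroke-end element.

b0 stroke at Sf1
b1 stroke at I1
b2 stroke at J1
b3 stroke at I2
b4 stroke at R1

#0 stroke→Sf1  (source Sf1 imposes f)
#1 stroke→I1  (I1 outputs flow p/I1)
#2 stroke→J1  (C1 integral (e out))
#3 stroke→I2  (J1: bond 2 brought effort, rest push out)
#4 stroke→R1  (common-e at J1 fixed by 2)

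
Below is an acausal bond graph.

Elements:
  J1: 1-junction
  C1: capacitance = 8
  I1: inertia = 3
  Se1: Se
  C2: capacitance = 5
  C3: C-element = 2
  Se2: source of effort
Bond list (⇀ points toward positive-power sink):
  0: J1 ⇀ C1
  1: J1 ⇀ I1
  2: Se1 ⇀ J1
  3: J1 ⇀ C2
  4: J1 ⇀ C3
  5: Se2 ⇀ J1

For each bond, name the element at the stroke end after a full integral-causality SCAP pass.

β0 →J1
β1 →I1
β2 →J1
β3 →J1
β4 →J1
β5 →J1

b2 |J1  (Se1 (Se) sets effort on bond)
b5 |J1  (source Se2 imposes e)
b0 |J1  (prefer integral on C1)
b1 |I1  (I1 integral (f out))
b3 |J1  (J1 flow already set via bond 1)
b4 |J1  (J1 flow already set via bond 1)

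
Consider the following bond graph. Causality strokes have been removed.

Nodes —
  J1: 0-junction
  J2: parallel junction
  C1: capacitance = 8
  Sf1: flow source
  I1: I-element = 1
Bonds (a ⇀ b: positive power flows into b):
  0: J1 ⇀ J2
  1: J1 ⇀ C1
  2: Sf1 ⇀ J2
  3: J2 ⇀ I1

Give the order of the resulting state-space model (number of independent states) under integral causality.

b2 |Sf1  (Sf1: flow source, stroke at near end)
b1 |J1  (prefer integral on C1)
b0 |J2  (J1: bond 1 brought effort, rest push out)
b3 |I1  (J2: bond 0 brought effort, rest push out)

2  (C1, I1 all integral)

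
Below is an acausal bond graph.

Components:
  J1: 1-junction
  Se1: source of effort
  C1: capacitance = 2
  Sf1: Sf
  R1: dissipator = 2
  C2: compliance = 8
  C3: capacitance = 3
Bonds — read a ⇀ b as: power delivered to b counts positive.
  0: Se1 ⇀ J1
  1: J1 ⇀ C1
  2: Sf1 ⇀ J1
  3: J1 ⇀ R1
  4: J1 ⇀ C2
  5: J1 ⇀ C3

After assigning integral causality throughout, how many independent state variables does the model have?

3  (C1, C2, C3 all integral)

#0 →J1  (Se1: effort source, stroke at far end)
#2 →Sf1  (Sf1: flow source, stroke at near end)
#1 →J1  (common-f at J1 fixed by 2)
#3 →J1  (common-f at J1 fixed by 2)
#4 →J1  (J1 flow already set via bond 2)
#5 →J1  (J1 flow already set via bond 2)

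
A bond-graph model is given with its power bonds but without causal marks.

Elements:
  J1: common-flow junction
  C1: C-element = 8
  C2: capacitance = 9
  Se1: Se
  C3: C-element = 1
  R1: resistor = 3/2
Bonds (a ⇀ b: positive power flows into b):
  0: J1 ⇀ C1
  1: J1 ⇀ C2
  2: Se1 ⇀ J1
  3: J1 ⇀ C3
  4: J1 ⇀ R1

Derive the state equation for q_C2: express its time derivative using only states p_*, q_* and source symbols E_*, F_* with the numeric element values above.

#2 stroke at J1  (Se1 fixes effort; stroke away)
#0 stroke at J1  (C1 integral (e out))
#1 stroke at J1  (C2 integral (e out))
#3 stroke at J1  (C3: C, integral causality)
#4 stroke at R1  (J1: last free bond brings flow in)

dq_C2/dt = 2*E_Se1/3 - q_C1/12 - 2*q_C2/27 - 2*q_C3/3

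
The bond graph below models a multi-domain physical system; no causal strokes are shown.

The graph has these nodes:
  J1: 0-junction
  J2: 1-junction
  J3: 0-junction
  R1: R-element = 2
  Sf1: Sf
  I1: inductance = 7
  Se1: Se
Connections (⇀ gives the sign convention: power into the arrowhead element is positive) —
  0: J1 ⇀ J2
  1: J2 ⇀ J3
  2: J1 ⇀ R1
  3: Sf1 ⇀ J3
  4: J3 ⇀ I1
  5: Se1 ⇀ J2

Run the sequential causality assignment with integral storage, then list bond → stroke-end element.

β3 stroke at Sf1  (Sf1 (Sf) sets flow on bond)
β5 stroke at J2  (Se1 fixes effort; stroke away)
β4 stroke at I1  (I1 integral (f out))
β1 stroke at J3  (J3 needs exactly one e-in)
β0 stroke at J2  (common-f at J2 fixed by 1)
β2 stroke at J1  (J1 needs exactly one e-in)

bond 0 stroke→J2
bond 1 stroke→J3
bond 2 stroke→J1
bond 3 stroke→Sf1
bond 4 stroke→I1
bond 5 stroke→J2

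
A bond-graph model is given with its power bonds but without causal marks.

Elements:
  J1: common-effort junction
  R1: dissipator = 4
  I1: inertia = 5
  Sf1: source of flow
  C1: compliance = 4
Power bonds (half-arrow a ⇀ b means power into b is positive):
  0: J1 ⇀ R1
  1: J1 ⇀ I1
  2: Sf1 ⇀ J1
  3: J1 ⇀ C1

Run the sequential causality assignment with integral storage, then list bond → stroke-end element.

#2 stroke at Sf1  (source Sf1 imposes f)
#1 stroke at I1  (I1 integral (f out))
#3 stroke at J1  (C1 integral (e out))
#0 stroke at R1  (J1: bond 3 brought effort, rest push out)

β0 stroke at R1
β1 stroke at I1
β2 stroke at Sf1
β3 stroke at J1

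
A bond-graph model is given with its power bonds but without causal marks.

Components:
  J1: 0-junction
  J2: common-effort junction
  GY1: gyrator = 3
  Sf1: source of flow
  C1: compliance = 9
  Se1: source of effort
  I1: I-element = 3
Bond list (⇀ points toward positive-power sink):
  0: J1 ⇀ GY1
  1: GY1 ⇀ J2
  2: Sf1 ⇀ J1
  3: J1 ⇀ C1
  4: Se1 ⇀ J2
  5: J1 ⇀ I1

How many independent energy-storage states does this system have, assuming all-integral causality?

#2 |Sf1  (source Sf1 imposes f)
#4 |J2  (source Se1 imposes e)
#1 |GY1  (common-e at J2 fixed by 4)
#0 |GY1  (GY1 both-in/both-out from 1)
#3 |J1  (C1: C, integral causality)
#5 |I1  (J1 effort already set via bond 3)

2  (C1, I1 all integral)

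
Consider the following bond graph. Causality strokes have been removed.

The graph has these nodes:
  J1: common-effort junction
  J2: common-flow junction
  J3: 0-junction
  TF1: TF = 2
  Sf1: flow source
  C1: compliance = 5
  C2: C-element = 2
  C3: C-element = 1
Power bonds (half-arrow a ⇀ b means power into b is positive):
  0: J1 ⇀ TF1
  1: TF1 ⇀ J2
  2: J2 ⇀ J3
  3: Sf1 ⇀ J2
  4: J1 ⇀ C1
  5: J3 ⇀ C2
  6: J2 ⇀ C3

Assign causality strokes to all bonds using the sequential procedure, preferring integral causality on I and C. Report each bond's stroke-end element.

bond 3 stroke at Sf1  (Sf1: flow source, stroke at near end)
bond 1 stroke at J2  (1-jn J2 has f-setter on 3)
bond 2 stroke at J2  (J2 flow already set via bond 3)
bond 6 stroke at J2  (common-f at J2 fixed by 3)
bond 5 stroke at J3  (J3: last free bond brings effort in)
bond 0 stroke at TF1  (TF1: transformer flips bond 1)
bond 4 stroke at J1  (J1 needs exactly one e-in)

β0 →TF1
β1 →J2
β2 →J2
β3 →Sf1
β4 →J1
β5 →J3
β6 →J2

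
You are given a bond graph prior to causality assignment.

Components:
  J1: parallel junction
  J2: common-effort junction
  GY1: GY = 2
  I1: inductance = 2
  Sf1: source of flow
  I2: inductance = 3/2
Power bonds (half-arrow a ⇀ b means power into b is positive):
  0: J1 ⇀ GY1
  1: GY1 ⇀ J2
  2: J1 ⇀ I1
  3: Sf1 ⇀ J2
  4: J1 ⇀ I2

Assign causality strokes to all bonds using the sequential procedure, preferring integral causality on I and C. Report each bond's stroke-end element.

bond 0 →J1
bond 1 →J2
bond 2 →I1
bond 3 →Sf1
bond 4 →I2

bond 3 →Sf1  (Sf1: flow source, stroke at near end)
bond 1 →J2  (J2 needs exactly one e-in)
bond 0 →J1  (GY1: gyrator matches bond 1)
bond 2 →I1  (J1: bond 0 brought effort, rest push out)
bond 4 →I2  (0-jn J1 has e-setter on 0)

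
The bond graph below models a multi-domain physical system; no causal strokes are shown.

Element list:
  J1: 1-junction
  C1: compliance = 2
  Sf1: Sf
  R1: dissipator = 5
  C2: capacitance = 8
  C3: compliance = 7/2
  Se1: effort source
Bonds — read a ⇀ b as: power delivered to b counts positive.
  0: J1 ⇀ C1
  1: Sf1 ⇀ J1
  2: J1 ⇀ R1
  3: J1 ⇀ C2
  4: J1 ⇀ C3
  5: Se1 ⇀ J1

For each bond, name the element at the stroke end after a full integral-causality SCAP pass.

β1 stroke→Sf1  (Sf1 (Sf) sets flow on bond)
β5 stroke→J1  (Se1 (Se) sets effort on bond)
β0 stroke→J1  (J1 flow already set via bond 1)
β2 stroke→J1  (J1: bond 1 brought flow, rest push out)
β3 stroke→J1  (J1 flow already set via bond 1)
β4 stroke→J1  (common-f at J1 fixed by 1)

β0 |J1
β1 |Sf1
β2 |J1
β3 |J1
β4 |J1
β5 |J1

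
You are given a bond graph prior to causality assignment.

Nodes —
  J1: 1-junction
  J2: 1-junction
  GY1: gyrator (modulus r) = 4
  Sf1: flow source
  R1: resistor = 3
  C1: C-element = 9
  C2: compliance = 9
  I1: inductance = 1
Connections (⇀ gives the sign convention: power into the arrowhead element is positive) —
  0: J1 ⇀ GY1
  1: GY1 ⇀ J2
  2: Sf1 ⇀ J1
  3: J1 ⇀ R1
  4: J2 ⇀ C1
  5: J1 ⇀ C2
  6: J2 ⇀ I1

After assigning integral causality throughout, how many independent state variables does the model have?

3  (C1, C2, I1 all integral)

β2 stroke→Sf1  (Sf1: flow source, stroke at near end)
β0 stroke→J1  (J1: bond 2 brought flow, rest push out)
β3 stroke→J1  (J1 flow already set via bond 2)
β5 stroke→J1  (J1: bond 2 brought flow, rest push out)
β1 stroke→J2  (through GY1, causality inverts; strokes same side of GY1)
β4 stroke→J2  (prefer integral on C1)
β6 stroke→I1  (only one flow-in slot at J2)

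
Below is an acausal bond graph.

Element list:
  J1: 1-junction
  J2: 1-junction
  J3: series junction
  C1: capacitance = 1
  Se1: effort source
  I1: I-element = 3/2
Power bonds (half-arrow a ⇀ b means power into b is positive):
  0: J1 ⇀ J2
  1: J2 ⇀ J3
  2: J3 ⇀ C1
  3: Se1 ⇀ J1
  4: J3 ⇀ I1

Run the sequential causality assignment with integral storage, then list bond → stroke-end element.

#3 stroke at J1  (Se1 fixes effort; stroke away)
#0 stroke at J2  (closing 1-jn rule on J1)
#1 stroke at J3  (J2: last free bond brings flow in)
#2 stroke at J3  (C1: C, integral causality)
#4 stroke at I1  (only one flow-in slot at J3)

β0 →J2
β1 →J3
β2 →J3
β3 →J1
β4 →I1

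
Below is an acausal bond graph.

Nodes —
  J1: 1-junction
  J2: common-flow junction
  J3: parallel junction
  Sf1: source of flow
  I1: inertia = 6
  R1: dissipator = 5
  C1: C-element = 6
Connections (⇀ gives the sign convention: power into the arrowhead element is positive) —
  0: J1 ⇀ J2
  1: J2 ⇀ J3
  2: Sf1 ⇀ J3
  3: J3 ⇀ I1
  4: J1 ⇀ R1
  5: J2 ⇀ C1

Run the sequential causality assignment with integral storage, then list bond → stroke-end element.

β0 |J2
β1 |J3
β2 |Sf1
β3 |I1
β4 |J1
β5 |J2

bond 2 |Sf1  (Sf1: flow source, stroke at near end)
bond 3 |I1  (I1 integral (f out))
bond 1 |J3  (J3: last free bond brings effort in)
bond 0 |J2  (J2: bond 1 brought flow, rest push out)
bond 5 |J2  (1-jn J2 has f-setter on 1)
bond 4 |J1  (J1 flow already set via bond 0)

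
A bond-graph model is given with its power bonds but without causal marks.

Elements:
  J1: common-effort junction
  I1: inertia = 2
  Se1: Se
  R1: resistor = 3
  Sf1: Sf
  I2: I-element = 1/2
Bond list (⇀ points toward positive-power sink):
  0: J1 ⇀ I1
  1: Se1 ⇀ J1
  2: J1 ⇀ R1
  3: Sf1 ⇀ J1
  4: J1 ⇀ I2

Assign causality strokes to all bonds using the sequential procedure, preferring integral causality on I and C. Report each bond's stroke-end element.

bond 0 →I1
bond 1 →J1
bond 2 →R1
bond 3 →Sf1
bond 4 →I2

bond 1 stroke→J1  (Se1: effort source, stroke at far end)
bond 3 stroke→Sf1  (Sf1 fixes flow; stroke at Sf1)
bond 0 stroke→I1  (common-e at J1 fixed by 1)
bond 2 stroke→R1  (J1 effort already set via bond 1)
bond 4 stroke→I2  (J1 effort already set via bond 1)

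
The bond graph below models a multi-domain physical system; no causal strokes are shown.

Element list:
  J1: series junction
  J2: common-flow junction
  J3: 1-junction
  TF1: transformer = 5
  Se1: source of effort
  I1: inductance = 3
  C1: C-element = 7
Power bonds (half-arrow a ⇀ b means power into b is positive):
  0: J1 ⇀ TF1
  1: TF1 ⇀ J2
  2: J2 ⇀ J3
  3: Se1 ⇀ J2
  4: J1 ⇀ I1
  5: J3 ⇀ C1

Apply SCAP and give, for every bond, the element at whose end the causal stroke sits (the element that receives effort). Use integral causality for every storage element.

b0 |J1
b1 |TF1
b2 |J2
b3 |J2
b4 |I1
b5 |J3

bond 3 →J2  (source Se1 imposes e)
bond 4 →I1  (I1 outputs flow p/I1)
bond 0 →J1  (1-jn J1 has f-setter on 4)
bond 1 →TF1  (TF1: transformer flips bond 0)
bond 2 →J2  (common-f at J2 fixed by 1)
bond 5 →J3  (J3 flow already set via bond 2)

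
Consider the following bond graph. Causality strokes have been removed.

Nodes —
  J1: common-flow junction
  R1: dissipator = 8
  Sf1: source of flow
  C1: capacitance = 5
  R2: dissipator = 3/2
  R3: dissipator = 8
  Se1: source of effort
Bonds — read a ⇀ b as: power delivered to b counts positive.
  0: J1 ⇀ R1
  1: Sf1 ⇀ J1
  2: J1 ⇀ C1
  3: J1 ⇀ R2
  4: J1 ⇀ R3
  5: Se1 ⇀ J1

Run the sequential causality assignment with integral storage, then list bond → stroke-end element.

b1 stroke→Sf1  (Sf1: flow source, stroke at near end)
b5 stroke→J1  (Se1 (Se) sets effort on bond)
b0 stroke→J1  (common-f at J1 fixed by 1)
b2 stroke→J1  (common-f at J1 fixed by 1)
b3 stroke→J1  (J1: bond 1 brought flow, rest push out)
b4 stroke→J1  (1-jn J1 has f-setter on 1)

b0 stroke at J1
b1 stroke at Sf1
b2 stroke at J1
b3 stroke at J1
b4 stroke at J1
b5 stroke at J1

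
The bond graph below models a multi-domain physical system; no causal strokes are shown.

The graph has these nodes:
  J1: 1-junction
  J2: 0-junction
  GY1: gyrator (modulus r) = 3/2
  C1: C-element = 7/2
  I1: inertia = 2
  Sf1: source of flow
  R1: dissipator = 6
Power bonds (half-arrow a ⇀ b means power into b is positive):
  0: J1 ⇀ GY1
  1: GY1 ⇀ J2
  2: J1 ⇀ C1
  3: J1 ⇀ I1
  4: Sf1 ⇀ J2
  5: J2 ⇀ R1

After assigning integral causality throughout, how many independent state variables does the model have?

bond 4 stroke→Sf1  (Sf1 fixes flow; stroke at Sf1)
bond 2 stroke→J1  (prefer integral on C1)
bond 3 stroke→I1  (I1 outputs flow p/I1)
bond 0 stroke→J1  (J1: bond 3 brought flow, rest push out)
bond 1 stroke→J2  (GY GY1: same side as bond 0)
bond 5 stroke→R1  (J2: bond 1 brought effort, rest push out)

2  (C1, I1 all integral)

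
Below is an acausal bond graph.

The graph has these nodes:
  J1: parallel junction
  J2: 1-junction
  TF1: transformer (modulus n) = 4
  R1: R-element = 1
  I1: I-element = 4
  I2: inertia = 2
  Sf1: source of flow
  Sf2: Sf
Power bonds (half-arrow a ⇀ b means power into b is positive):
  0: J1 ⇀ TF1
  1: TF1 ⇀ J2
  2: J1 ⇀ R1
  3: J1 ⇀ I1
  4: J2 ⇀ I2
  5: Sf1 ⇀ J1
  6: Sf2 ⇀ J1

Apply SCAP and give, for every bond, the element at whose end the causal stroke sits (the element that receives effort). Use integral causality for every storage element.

β0 |TF1
β1 |J2
β2 |J1
β3 |I1
β4 |I2
β5 |Sf1
β6 |Sf2

b5 |Sf1  (Sf1: flow source, stroke at near end)
b6 |Sf2  (Sf2 fixes flow; stroke at Sf2)
b3 |I1  (I1 integral (f out))
b4 |I2  (I2 integral (f out))
b1 |J2  (common-f at J2 fixed by 4)
b0 |TF1  (TF1: transformer flips bond 1)
b2 |J1  (J1 needs exactly one e-in)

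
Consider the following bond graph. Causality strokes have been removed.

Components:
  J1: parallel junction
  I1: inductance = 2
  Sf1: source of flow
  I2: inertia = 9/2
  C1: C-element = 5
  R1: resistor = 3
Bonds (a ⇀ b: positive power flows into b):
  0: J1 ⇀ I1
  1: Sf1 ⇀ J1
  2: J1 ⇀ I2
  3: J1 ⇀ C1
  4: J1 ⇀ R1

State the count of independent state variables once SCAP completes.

bond 1 →Sf1  (source Sf1 imposes f)
bond 0 →I1  (I1 integral (f out))
bond 2 →I2  (I2: I, integral causality)
bond 3 →J1  (C1 integral (e out))
bond 4 →R1  (0-jn J1 has e-setter on 3)

3  (C1, I1, I2 all integral)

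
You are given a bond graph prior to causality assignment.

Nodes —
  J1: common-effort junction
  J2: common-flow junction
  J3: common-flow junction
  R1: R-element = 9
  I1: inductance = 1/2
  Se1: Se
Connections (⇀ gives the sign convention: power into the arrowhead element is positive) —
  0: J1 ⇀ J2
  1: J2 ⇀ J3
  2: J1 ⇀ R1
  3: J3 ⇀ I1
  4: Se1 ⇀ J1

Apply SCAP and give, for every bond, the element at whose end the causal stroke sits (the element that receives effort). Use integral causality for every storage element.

#0 stroke at J2
#1 stroke at J3
#2 stroke at R1
#3 stroke at I1
#4 stroke at J1

b4 →J1  (Se1 (Se) sets effort on bond)
b0 →J2  (J1 effort already set via bond 4)
b2 →R1  (common-e at J1 fixed by 4)
b1 →J3  (only one flow-in slot at J2)
b3 →I1  (J3: last free bond brings flow in)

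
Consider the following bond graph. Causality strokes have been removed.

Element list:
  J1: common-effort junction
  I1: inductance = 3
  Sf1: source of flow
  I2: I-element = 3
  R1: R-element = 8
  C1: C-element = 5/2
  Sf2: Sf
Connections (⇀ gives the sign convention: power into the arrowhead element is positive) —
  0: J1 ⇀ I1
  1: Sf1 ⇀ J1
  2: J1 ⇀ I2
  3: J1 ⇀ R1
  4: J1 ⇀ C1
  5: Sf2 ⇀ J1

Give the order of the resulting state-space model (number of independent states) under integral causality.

3  (C1, I1, I2 all integral)

b1 stroke→Sf1  (source Sf1 imposes f)
b5 stroke→Sf2  (Sf2 fixes flow; stroke at Sf2)
b0 stroke→I1  (prefer integral on I1)
b2 stroke→I2  (prefer integral on I2)
b4 stroke→J1  (C1 integral (e out))
b3 stroke→R1  (J1: bond 4 brought effort, rest push out)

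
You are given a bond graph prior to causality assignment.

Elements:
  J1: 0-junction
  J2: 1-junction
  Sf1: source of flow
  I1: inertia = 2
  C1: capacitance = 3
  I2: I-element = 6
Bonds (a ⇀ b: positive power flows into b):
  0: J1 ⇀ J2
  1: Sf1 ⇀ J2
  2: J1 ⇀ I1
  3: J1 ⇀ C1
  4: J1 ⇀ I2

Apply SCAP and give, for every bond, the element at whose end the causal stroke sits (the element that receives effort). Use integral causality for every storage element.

#0 stroke at J2
#1 stroke at Sf1
#2 stroke at I1
#3 stroke at J1
#4 stroke at I2

bond 1 →Sf1  (Sf1 (Sf) sets flow on bond)
bond 0 →J2  (1-jn J2 has f-setter on 1)
bond 2 →I1  (I1: I, integral causality)
bond 3 →J1  (C1 outputs effort q/C1)
bond 4 →I2  (0-jn J1 has e-setter on 3)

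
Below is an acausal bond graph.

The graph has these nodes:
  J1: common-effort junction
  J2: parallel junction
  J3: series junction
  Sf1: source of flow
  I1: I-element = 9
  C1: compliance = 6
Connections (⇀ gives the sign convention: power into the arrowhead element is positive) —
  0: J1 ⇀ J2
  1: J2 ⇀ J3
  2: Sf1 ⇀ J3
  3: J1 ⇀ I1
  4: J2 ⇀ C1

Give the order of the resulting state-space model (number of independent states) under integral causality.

2  (C1, I1 all integral)

b2 stroke at Sf1  (Sf1 fixes flow; stroke at Sf1)
b1 stroke at J3  (J3: bond 2 brought flow, rest push out)
b3 stroke at I1  (prefer integral on I1)
b0 stroke at J1  (only one effort-in slot at J1)
b4 stroke at J2  (only one effort-in slot at J2)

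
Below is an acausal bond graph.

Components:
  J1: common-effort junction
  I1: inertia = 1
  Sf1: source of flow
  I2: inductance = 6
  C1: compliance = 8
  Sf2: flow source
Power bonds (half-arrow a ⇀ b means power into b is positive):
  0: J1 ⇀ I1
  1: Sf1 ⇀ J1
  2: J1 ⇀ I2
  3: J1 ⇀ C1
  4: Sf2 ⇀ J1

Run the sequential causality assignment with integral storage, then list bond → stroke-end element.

#0 |I1
#1 |Sf1
#2 |I2
#3 |J1
#4 |Sf2

#1 |Sf1  (Sf1 fixes flow; stroke at Sf1)
#4 |Sf2  (Sf2 fixes flow; stroke at Sf2)
#0 |I1  (I1 integral (f out))
#2 |I2  (I2 outputs flow p/I2)
#3 |J1  (only one effort-in slot at J1)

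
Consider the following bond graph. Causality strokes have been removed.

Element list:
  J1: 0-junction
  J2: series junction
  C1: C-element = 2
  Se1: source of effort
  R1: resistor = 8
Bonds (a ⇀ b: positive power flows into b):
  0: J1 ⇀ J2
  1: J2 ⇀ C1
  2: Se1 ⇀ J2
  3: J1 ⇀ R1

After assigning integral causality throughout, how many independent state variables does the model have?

1  (C1 all integral)

bond 2 stroke→J2  (Se1 (Se) sets effort on bond)
bond 1 stroke→J2  (C1: C, integral causality)
bond 0 stroke→J1  (closing 1-jn rule on J2)
bond 3 stroke→R1  (0-jn J1 has e-setter on 0)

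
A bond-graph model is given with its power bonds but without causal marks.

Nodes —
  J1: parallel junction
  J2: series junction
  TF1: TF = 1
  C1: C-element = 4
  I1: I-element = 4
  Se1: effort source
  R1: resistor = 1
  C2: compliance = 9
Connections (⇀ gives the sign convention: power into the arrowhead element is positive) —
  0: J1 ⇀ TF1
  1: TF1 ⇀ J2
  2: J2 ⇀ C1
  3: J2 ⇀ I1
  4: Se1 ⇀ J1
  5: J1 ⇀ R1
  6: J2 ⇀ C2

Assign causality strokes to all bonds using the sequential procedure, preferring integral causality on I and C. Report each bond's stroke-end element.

#4 →J1  (Se1 (Se) sets effort on bond)
#0 →TF1  (J1 effort already set via bond 4)
#5 →R1  (J1: bond 4 brought effort, rest push out)
#1 →J2  (TF1 one-in-one-out from 0)
#2 →J2  (C1 outputs effort q/C1)
#3 →I1  (I1 outputs flow p/I1)
#6 →J2  (common-f at J2 fixed by 3)

#0 |TF1
#1 |J2
#2 |J2
#3 |I1
#4 |J1
#5 |R1
#6 |J2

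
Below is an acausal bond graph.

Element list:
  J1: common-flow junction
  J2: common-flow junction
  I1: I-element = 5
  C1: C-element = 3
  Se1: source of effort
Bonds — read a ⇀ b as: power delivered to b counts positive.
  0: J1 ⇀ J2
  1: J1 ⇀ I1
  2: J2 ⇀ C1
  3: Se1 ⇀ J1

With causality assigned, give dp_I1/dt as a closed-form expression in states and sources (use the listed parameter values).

dp_I1/dt = E_Se1 - q_C1/3

#3 stroke→J1  (Se1: effort source, stroke at far end)
#1 stroke→I1  (I1: I, integral causality)
#0 stroke→J1  (1-jn J1 has f-setter on 1)
#2 stroke→J2  (J2 flow already set via bond 0)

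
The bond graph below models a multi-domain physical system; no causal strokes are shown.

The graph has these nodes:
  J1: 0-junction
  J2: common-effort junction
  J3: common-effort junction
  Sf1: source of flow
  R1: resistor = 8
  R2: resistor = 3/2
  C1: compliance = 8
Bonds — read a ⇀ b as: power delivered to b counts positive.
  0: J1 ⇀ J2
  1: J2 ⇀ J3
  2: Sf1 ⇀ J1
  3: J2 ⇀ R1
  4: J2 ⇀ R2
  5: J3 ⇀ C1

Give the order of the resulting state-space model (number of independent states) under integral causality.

1  (C1 all integral)

β2 stroke at Sf1  (Sf1: flow source, stroke at near end)
β0 stroke at J1  (only one effort-in slot at J1)
β5 stroke at J3  (C1: C, integral causality)
β1 stroke at J2  (common-e at J3 fixed by 5)
β3 stroke at R1  (J2 effort already set via bond 1)
β4 stroke at R2  (0-jn J2 has e-setter on 1)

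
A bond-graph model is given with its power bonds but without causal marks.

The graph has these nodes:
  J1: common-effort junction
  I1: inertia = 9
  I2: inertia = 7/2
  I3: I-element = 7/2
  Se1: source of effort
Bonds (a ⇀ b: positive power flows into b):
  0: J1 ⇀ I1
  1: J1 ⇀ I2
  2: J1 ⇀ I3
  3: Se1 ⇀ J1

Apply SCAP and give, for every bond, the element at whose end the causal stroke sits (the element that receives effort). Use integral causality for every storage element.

bond 0 stroke at I1
bond 1 stroke at I2
bond 2 stroke at I3
bond 3 stroke at J1

b3 →J1  (Se1: effort source, stroke at far end)
b0 →I1  (0-jn J1 has e-setter on 3)
b1 →I2  (J1: bond 3 brought effort, rest push out)
b2 →I3  (J1 effort already set via bond 3)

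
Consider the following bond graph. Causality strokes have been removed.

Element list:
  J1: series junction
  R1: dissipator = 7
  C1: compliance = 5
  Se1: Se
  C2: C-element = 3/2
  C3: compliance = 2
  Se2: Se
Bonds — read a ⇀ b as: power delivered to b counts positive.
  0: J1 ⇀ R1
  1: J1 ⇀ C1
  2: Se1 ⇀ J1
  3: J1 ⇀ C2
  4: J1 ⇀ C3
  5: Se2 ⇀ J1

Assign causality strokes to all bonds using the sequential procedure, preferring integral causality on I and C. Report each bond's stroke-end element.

β0 stroke→R1
β1 stroke→J1
β2 stroke→J1
β3 stroke→J1
β4 stroke→J1
β5 stroke→J1

b2 →J1  (source Se1 imposes e)
b5 →J1  (Se2: effort source, stroke at far end)
b1 →J1  (C1 outputs effort q/C1)
b3 →J1  (C2 outputs effort q/C2)
b4 →J1  (C3 integral (e out))
b0 →R1  (closing 1-jn rule on J1)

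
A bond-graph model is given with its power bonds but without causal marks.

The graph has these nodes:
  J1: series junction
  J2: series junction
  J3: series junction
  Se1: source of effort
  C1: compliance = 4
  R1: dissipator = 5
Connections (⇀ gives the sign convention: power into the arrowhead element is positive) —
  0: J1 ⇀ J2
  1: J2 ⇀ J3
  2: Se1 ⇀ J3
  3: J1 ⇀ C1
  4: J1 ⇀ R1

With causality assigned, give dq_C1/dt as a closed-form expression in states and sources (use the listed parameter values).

β2 |J3  (Se1 fixes effort; stroke away)
β1 |J2  (J3: last free bond brings flow in)
β0 |J1  (J2 needs exactly one f-in)
β3 |J1  (C1 integral (e out))
β4 |R1  (closing 1-jn rule on J1)

dq_C1/dt = E_Se1/5 - q_C1/20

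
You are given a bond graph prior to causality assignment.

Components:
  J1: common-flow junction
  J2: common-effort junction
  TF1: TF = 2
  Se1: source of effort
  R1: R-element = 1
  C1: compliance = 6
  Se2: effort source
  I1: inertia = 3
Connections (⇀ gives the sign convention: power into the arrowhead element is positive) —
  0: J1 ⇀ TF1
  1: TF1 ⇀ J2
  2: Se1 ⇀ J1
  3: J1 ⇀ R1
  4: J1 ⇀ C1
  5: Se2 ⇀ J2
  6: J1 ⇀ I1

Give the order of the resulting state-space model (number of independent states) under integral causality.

#2 →J1  (source Se1 imposes e)
#5 →J2  (Se2: effort source, stroke at far end)
#1 →TF1  (J2: bond 5 brought effort, rest push out)
#0 →J1  (TF1 one-in-one-out from 1)
#4 →J1  (prefer integral on C1)
#6 →I1  (I1 outputs flow p/I1)
#3 →J1  (1-jn J1 has f-setter on 6)

2  (C1, I1 all integral)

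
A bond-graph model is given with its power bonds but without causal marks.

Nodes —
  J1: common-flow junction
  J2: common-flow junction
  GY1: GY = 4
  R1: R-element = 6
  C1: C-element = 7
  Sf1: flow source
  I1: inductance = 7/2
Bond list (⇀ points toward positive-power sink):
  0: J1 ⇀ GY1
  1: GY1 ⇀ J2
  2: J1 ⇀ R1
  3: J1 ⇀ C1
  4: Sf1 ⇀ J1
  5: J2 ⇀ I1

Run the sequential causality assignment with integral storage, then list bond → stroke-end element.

bond 4 stroke→Sf1  (Sf1 (Sf) sets flow on bond)
bond 0 stroke→J1  (J1: bond 4 brought flow, rest push out)
bond 2 stroke→J1  (J1 flow already set via bond 4)
bond 3 stroke→J1  (J1: bond 4 brought flow, rest push out)
bond 1 stroke→J2  (through GY1, causality inverts; strokes same side of GY1)
bond 5 stroke→I1  (only one flow-in slot at J2)

#0 stroke at J1
#1 stroke at J2
#2 stroke at J1
#3 stroke at J1
#4 stroke at Sf1
#5 stroke at I1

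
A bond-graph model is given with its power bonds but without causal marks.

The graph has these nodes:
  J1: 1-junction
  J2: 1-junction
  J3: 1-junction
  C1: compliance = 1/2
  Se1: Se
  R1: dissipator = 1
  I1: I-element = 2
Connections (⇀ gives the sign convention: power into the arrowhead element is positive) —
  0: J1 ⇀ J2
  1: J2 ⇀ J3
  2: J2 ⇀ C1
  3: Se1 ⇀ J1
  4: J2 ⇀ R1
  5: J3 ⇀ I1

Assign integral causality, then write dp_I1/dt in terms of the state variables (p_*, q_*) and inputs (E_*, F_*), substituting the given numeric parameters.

bond 3 stroke at J1  (Se1 (Se) sets effort on bond)
bond 0 stroke at J2  (J1 needs exactly one f-in)
bond 2 stroke at J2  (C1 integral (e out))
bond 5 stroke at I1  (I1 integral (f out))
bond 1 stroke at J3  (J3: bond 5 brought flow, rest push out)
bond 4 stroke at J2  (J2 flow already set via bond 1)

dp_I1/dt = E_Se1 - p_I1/2 - 2*q_C1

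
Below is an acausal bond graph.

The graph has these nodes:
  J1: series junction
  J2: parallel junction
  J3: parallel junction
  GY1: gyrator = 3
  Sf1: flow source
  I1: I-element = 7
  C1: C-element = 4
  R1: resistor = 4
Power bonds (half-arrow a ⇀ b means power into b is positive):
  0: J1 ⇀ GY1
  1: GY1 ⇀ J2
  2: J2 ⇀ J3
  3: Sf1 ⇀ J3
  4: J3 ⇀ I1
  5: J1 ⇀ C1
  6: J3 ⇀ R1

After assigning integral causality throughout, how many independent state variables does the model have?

bond 3 →Sf1  (Sf1 fixes flow; stroke at Sf1)
bond 4 →I1  (I1 integral (f out))
bond 5 →J1  (C1: C, integral causality)
bond 0 →GY1  (closing 1-jn rule on J1)
bond 1 →GY1  (GY1 both-in/both-out from 0)
bond 2 →J2  (closing 0-jn rule on J2)
bond 6 →J3  (J3 needs exactly one e-in)

2  (C1, I1 all integral)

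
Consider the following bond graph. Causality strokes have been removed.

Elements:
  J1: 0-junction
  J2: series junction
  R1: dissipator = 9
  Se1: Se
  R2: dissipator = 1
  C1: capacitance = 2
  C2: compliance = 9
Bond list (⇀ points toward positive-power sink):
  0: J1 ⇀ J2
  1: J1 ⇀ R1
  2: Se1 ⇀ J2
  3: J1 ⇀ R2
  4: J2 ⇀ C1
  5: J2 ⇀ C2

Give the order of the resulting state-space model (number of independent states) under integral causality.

β2 stroke→J2  (Se1 fixes effort; stroke away)
β4 stroke→J2  (C1: C, integral causality)
β5 stroke→J2  (C2 integral (e out))
β0 stroke→J1  (closing 1-jn rule on J2)
β1 stroke→R1  (0-jn J1 has e-setter on 0)
β3 stroke→R2  (common-e at J1 fixed by 0)

2  (C1, C2 all integral)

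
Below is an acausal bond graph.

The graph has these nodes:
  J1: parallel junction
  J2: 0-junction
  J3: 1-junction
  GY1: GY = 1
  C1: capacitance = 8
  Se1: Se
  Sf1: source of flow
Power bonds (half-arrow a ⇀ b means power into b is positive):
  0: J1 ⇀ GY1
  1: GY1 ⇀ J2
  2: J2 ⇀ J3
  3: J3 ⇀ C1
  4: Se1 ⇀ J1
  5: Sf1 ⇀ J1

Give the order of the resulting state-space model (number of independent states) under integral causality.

bond 4 stroke→J1  (Se1 (Se) sets effort on bond)
bond 5 stroke→Sf1  (Sf1 (Sf) sets flow on bond)
bond 0 stroke→GY1  (J1 effort already set via bond 4)
bond 1 stroke→GY1  (GY1 both-in/both-out from 0)
bond 2 stroke→J2  (J2: last free bond brings effort in)
bond 3 stroke→J3  (common-f at J3 fixed by 2)

1  (C1 all integral)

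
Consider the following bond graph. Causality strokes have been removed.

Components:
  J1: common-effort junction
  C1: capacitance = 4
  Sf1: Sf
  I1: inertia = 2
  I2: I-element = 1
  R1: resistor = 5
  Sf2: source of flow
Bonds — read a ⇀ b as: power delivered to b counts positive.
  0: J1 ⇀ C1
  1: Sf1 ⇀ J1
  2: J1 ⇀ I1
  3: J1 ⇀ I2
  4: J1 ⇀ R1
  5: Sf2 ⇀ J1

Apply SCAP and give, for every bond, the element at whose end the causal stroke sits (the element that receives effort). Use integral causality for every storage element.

β0 |J1
β1 |Sf1
β2 |I1
β3 |I2
β4 |R1
β5 |Sf2

bond 1 stroke at Sf1  (Sf1: flow source, stroke at near end)
bond 5 stroke at Sf2  (source Sf2 imposes f)
bond 0 stroke at J1  (C1 integral (e out))
bond 2 stroke at I1  (0-jn J1 has e-setter on 0)
bond 3 stroke at I2  (J1 effort already set via bond 0)
bond 4 stroke at R1  (common-e at J1 fixed by 0)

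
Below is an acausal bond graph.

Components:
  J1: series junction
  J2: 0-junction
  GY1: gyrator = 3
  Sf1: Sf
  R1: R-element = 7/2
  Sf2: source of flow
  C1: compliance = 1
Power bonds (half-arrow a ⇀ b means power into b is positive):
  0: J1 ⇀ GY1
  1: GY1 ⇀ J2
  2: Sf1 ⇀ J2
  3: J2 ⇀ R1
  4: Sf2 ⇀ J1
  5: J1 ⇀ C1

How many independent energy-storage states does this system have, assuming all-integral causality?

bond 2 stroke→Sf1  (Sf1 (Sf) sets flow on bond)
bond 4 stroke→Sf2  (Sf2 fixes flow; stroke at Sf2)
bond 0 stroke→J1  (J1: bond 4 brought flow, rest push out)
bond 5 stroke→J1  (1-jn J1 has f-setter on 4)
bond 1 stroke→J2  (GY1: gyrator matches bond 0)
bond 3 stroke→R1  (0-jn J2 has e-setter on 1)

1  (C1 all integral)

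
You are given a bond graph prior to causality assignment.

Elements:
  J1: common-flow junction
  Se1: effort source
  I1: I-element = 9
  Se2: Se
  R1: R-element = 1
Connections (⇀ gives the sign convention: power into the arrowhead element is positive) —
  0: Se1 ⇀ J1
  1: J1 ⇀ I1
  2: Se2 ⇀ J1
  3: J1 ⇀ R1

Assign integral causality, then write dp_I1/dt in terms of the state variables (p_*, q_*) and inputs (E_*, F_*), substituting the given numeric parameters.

β0 →J1  (source Se1 imposes e)
β2 →J1  (Se2 fixes effort; stroke away)
β1 →I1  (I1 integral (f out))
β3 →J1  (1-jn J1 has f-setter on 1)

dp_I1/dt = E_Se1 + E_Se2 - p_I1/9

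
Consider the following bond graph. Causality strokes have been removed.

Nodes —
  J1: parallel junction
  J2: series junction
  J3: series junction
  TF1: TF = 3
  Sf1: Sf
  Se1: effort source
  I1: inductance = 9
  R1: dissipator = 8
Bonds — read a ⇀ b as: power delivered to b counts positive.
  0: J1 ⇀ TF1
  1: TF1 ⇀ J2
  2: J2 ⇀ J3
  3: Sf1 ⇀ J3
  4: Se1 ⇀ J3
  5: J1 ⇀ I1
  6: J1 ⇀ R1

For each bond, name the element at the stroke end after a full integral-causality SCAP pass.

β0 |TF1
β1 |J2
β2 |J3
β3 |Sf1
β4 |J3
β5 |I1
β6 |J1

b3 →Sf1  (Sf1 fixes flow; stroke at Sf1)
b4 →J3  (Se1: effort source, stroke at far end)
b2 →J3  (J3 flow already set via bond 3)
b1 →J2  (J2 flow already set via bond 2)
b0 →TF1  (through TF1, causality passes straight; one stroke at TF1)
b5 →I1  (I1 integral (f out))
b6 →J1  (J1 needs exactly one e-in)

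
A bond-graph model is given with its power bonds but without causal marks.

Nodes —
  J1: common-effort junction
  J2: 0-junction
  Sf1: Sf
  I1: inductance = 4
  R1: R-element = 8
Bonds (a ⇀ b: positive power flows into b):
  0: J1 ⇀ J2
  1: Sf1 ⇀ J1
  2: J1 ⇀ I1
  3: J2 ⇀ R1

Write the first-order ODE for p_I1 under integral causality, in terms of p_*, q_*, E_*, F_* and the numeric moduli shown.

dp_I1/dt = 8*F_Sf1 - 2*p_I1

#1 →Sf1  (source Sf1 imposes f)
#2 →I1  (I1 integral (f out))
#0 →J1  (J1 needs exactly one e-in)
#3 →J2  (only one effort-in slot at J2)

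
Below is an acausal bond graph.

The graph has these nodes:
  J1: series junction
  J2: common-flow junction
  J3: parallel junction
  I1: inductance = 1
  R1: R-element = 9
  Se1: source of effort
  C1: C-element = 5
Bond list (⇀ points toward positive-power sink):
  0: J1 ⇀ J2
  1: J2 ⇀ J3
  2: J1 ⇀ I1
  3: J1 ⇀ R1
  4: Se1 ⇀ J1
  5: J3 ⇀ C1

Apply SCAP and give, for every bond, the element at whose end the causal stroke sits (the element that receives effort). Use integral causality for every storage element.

bond 4 stroke→J1  (Se1: effort source, stroke at far end)
bond 2 stroke→I1  (I1 integral (f out))
bond 0 stroke→J1  (common-f at J1 fixed by 2)
bond 3 stroke→J1  (1-jn J1 has f-setter on 2)
bond 1 stroke→J2  (J2 flow already set via bond 0)
bond 5 stroke→J3  (closing 0-jn rule on J3)

#0 →J1
#1 →J2
#2 →I1
#3 →J1
#4 →J1
#5 →J3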